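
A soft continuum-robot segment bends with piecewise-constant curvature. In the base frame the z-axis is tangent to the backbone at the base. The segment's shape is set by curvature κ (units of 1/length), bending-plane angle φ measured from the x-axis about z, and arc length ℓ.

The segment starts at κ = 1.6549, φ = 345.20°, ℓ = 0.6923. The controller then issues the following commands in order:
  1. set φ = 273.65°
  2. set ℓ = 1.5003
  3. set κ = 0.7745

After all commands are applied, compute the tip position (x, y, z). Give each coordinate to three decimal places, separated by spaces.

initial: κ=1.6549, φ=345.20°, ℓ=0.6923
cmd 1: set φ=273.65° → (κ,φ,ℓ)=(1.6549,273.65°,0.6923) → tip=(0.0226,-0.3543,0.5505)
cmd 2: set ℓ=1.5003 → (κ,φ,ℓ)=(1.6549,273.65°,1.5003) → tip=(0.0689,-1.0799,0.3699)
cmd 3: set κ=0.7745 → (κ,φ,ℓ)=(0.7745,273.65°,1.5003) → tip=(0.0495,-0.7763,1.1848)

0.050 -0.776 1.185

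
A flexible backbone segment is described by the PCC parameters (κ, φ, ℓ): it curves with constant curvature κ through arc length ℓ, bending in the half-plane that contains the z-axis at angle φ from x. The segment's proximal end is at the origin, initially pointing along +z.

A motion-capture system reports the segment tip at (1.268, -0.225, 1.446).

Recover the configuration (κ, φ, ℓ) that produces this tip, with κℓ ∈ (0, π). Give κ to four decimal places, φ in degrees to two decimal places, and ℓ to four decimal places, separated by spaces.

0.6869 349.94 2.1184

ρ = √(x²+y²) = √(1.268² + -0.225²) = 1.28781
φ = atan2(y, x) mod 360° = atan2(-0.225, 1.268) = 349.9379°
|p|² = ρ² + z² = 1.28781² + 1.446² = 3.74937
κ = 2ρ / |p|² = 2×1.28781 / 3.74937 = 0.68695
θ = 2·atan2(ρ, z) = 2·atan2(1.28781, 1.446) = 1.45519 rad
ℓ = θ/κ = 1.45519/0.68695 = 2.11835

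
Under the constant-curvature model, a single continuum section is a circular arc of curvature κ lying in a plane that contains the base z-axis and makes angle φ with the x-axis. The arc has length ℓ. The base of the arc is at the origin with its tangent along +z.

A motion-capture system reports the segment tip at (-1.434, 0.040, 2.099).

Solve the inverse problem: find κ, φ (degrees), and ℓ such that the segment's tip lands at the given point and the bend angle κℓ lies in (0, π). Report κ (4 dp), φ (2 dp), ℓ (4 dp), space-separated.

0.4439 178.40 2.7013

ρ = √(x²+y²) = √(-1.434² + 0.040²) = 1.43456
φ = atan2(y, x) mod 360° = atan2(0.040, -1.434) = 178.4022°
|p|² = ρ² + z² = 1.43456² + 2.099² = 6.46376
κ = 2ρ / |p|² = 2×1.43456 / 6.46376 = 0.44388
θ = 2·atan2(ρ, z) = 2·atan2(1.43456, 2.099) = 1.19906 rad
ℓ = θ/κ = 1.19906/0.44388 = 2.70134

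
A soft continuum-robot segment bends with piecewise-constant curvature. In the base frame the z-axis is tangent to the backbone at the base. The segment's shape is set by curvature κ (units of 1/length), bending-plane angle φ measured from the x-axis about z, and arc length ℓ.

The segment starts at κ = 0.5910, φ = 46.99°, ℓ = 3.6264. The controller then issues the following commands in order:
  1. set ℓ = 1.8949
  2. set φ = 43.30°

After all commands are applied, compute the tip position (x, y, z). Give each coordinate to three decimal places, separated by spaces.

initial: κ=0.5910, φ=46.99°, ℓ=3.6264
cmd 1: set ℓ=1.8949 → (κ,φ,ℓ)=(0.5910,46.99°,1.8949) → tip=(0.6512,0.6981,1.5229)
cmd 2: set φ=43.30° → (κ,φ,ℓ)=(0.5910,43.30°,1.8949) → tip=(0.6948,0.6547,1.5229)

0.695 0.655 1.523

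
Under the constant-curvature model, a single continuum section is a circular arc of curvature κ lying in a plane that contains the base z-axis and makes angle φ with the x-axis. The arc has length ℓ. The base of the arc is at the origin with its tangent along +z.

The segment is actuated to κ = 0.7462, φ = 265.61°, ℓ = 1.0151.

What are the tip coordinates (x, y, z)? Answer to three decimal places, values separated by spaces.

θ = κ·ℓ = 0.7462 × 1.0151 = 0.75747 rad
ρ = (1 − cos θ)/κ = (1 − 0.72658)/0.7462 = 0.36642
z = sin θ / κ = 0.68708/0.7462 = 0.92078
x = ρ cos φ = 0.36642 × cos(265.61°) = -0.02805
y = ρ sin φ = 0.36642 × sin(265.61°) = -0.36534

-0.028 -0.365 0.921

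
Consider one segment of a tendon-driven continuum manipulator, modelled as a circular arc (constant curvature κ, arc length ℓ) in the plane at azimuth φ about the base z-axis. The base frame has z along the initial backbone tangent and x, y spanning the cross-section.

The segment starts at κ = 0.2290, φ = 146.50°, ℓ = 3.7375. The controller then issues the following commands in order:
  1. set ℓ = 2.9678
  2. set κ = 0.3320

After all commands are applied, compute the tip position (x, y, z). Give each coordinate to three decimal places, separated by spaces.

-1.124 0.744 2.510

initial: κ=0.2290, φ=146.50°, ℓ=3.7375
cmd 1: set ℓ=2.9678 → (κ,φ,ℓ)=(0.2290,146.50°,2.9678) → tip=(-0.8091,0.5355,2.7446)
cmd 2: set κ=0.3320 → (κ,φ,ℓ)=(0.3320,146.50°,2.9678) → tip=(-1.1237,0.7438,2.5104)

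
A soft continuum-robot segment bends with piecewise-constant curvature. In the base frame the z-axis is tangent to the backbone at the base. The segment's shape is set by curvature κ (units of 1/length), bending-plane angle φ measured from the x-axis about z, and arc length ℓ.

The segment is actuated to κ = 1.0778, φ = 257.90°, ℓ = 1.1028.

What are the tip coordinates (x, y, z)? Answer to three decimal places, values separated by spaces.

-0.122 -0.569 0.861

θ = κ·ℓ = 1.0778 × 1.1028 = 1.18860 rad
ρ = (1 − cos θ)/κ = (1 − 0.37296)/1.0778 = 0.58178
z = sin θ / κ = 0.92785/1.0778 = 0.86087
x = ρ cos φ = 0.58178 × cos(257.90°) = -0.12195
y = ρ sin φ = 0.58178 × sin(257.90°) = -0.56885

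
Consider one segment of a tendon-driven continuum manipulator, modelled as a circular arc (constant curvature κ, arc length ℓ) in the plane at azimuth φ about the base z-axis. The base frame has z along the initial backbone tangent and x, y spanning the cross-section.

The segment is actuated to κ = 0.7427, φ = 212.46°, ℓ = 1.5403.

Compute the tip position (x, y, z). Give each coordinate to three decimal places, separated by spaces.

θ = κ·ℓ = 0.7427 × 1.5403 = 1.14398 rad
ρ = (1 − cos θ)/κ = (1 − 0.41397)/0.7427 = 0.78905
z = sin θ / κ = 0.91029/0.7427 = 1.22565
x = ρ cos φ = 0.78905 × cos(212.46°) = -0.66577
y = ρ sin φ = 0.78905 × sin(212.46°) = -0.42349

-0.666 -0.423 1.226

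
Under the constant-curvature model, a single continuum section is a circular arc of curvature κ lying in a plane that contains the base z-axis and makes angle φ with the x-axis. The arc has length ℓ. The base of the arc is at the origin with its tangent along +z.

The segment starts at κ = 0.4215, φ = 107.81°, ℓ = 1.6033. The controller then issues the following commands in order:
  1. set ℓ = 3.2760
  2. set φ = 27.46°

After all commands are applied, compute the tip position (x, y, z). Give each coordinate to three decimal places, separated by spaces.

initial: κ=0.4215, φ=107.81°, ℓ=1.6033
cmd 1: set ℓ=3.2760 → (κ,φ,ℓ)=(0.4215,107.81°,3.2760) → tip=(-0.5886,1.8323,2.3298)
cmd 2: set φ=27.46° → (κ,φ,ℓ)=(0.4215,27.46°,3.2760) → tip=(1.7077,0.8874,2.3298)

1.708 0.887 2.330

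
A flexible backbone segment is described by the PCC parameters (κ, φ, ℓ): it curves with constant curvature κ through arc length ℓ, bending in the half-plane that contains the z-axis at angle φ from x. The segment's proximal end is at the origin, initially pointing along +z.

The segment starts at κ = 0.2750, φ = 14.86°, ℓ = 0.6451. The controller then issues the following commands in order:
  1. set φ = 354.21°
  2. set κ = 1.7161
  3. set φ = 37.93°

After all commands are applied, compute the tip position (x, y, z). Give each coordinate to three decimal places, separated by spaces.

0.254 0.198 0.521

initial: κ=0.2750, φ=14.86°, ℓ=0.6451
cmd 1: set φ=354.21° → (κ,φ,ℓ)=(0.2750,354.21°,0.6451) → tip=(0.0568,-0.0058,0.6417)
cmd 2: set κ=1.7161 → (κ,φ,ℓ)=(1.7161,354.21°,0.6451) → tip=(0.3204,-0.0325,0.5212)
cmd 3: set φ=37.93° → (κ,φ,ℓ)=(1.7161,37.93°,0.6451) → tip=(0.2540,0.1980,0.5212)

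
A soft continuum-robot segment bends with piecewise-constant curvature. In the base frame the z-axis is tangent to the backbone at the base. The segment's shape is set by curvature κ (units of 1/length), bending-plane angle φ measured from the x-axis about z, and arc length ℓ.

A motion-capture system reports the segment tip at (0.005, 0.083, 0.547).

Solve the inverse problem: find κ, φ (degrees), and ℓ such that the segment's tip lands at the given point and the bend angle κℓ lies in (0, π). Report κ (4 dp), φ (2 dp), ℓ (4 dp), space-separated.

ρ = √(x²+y²) = √(0.005² + 0.083²) = 0.08315
φ = atan2(y, x) mod 360° = atan2(0.083, 0.005) = 86.5526°
|p|² = ρ² + z² = 0.08315² + 0.547² = 0.30612
κ = 2ρ / |p|² = 2×0.08315 / 0.30612 = 0.54325
θ = 2·atan2(ρ, z) = 2·atan2(0.08315, 0.547) = 0.30171 rad
ℓ = θ/κ = 0.30171/0.54325 = 0.55539

0.5432 86.55 0.5554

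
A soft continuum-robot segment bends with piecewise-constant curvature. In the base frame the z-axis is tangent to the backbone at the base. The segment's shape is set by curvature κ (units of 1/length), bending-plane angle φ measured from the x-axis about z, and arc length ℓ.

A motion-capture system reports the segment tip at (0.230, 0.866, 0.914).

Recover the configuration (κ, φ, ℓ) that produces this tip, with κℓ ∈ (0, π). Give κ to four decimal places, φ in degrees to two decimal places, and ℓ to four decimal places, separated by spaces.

1.0939 75.13 1.4178

ρ = √(x²+y²) = √(0.230² + 0.866²) = 0.89602
φ = atan2(y, x) mod 360° = atan2(0.866, 0.230) = 75.1262°
|p|² = ρ² + z² = 0.89602² + 0.914² = 1.63825
κ = 2ρ / |p|² = 2×0.89602 / 1.63825 = 1.09388
θ = 2·atan2(ρ, z) = 2·atan2(0.89602, 0.914) = 1.55093 rad
ℓ = θ/κ = 1.55093/1.09388 = 1.41783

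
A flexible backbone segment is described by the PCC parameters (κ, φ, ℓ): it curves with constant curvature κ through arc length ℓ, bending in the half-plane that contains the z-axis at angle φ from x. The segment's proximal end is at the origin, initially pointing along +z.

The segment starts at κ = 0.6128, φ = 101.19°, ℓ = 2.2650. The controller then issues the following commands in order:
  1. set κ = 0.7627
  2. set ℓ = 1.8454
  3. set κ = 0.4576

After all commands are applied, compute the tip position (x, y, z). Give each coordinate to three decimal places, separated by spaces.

-0.142 0.720 1.634

initial: κ=0.6128, φ=101.19°, ℓ=2.2650
cmd 1: set κ=0.7627 → (κ,φ,ℓ)=(0.7627,101.19°,2.2650) → tip=(-0.2942,1.4870,1.2951)
cmd 2: set ℓ=1.8454 → (κ,φ,ℓ)=(0.7627,101.19°,1.8454) → tip=(-0.2131,1.0771,1.2937)
cmd 3: set κ=0.4576 → (κ,φ,ℓ)=(0.4576,101.19°,1.8454) → tip=(-0.1424,0.7200,1.6338)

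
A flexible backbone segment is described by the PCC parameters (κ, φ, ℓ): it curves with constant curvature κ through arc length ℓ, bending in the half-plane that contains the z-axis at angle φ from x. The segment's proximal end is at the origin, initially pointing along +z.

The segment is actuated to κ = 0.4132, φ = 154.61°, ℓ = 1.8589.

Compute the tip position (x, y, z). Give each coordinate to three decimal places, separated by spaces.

θ = κ·ℓ = 0.4132 × 1.8589 = 0.76810 rad
ρ = (1 − cos θ)/κ = (1 − 0.71923)/0.4132 = 0.67949
z = sin θ / κ = 0.69477/0.4132 = 1.68143
x = ρ cos φ = 0.67949 × cos(154.61°) = -0.61386
y = ρ sin φ = 0.67949 × sin(154.61°) = 0.29135

-0.614 0.291 1.681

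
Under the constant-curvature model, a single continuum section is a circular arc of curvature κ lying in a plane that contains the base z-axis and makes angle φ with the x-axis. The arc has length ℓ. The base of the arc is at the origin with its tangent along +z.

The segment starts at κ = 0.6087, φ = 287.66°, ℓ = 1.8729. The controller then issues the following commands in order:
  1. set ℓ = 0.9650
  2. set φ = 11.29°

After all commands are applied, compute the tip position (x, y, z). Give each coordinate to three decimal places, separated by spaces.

initial: κ=0.6087, φ=287.66°, ℓ=1.8729
cmd 1: set ℓ=0.9650 → (κ,φ,ℓ)=(0.6087,287.66°,0.9650) → tip=(0.0835,-0.2624,0.9105)
cmd 2: set φ=11.29° → (κ,φ,ℓ)=(0.6087,11.29°,0.9650) → tip=(0.2700,0.0539,0.9105)

0.270 0.054 0.910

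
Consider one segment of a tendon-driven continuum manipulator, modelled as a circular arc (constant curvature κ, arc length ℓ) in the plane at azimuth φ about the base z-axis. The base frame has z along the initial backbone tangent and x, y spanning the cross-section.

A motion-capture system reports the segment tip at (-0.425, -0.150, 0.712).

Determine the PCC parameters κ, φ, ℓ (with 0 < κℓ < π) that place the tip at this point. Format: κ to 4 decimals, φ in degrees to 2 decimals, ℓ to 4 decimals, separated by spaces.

ρ = √(x²+y²) = √(-0.425² + -0.150²) = 0.45069
φ = atan2(y, x) mod 360° = atan2(-0.150, -0.425) = 199.4400°
|p|² = ρ² + z² = 0.45069² + 0.712² = 0.71007
κ = 2ρ / |p|² = 2×0.45069 / 0.71007 = 1.26944
θ = 2·atan2(ρ, z) = 2·atan2(0.45069, 0.712) = 1.12866 rad
ℓ = θ/κ = 1.12866/1.26944 = 0.88910

1.2694 199.44 0.8891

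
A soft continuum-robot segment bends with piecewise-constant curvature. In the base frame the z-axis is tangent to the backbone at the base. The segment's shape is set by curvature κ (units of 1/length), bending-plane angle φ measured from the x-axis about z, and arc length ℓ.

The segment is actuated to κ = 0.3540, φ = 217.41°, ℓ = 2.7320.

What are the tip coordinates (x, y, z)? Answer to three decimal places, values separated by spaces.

θ = κ·ℓ = 0.3540 × 2.7320 = 0.96713 rad
ρ = (1 − cos θ)/κ = (1 − 0.56767)/0.3540 = 1.22128
z = sin θ / κ = 0.82326/0.3540 = 2.32559
x = ρ cos φ = 1.22128 × cos(217.41°) = -0.97007
y = ρ sin φ = 1.22128 × sin(217.41°) = -0.74195

-0.970 -0.742 2.326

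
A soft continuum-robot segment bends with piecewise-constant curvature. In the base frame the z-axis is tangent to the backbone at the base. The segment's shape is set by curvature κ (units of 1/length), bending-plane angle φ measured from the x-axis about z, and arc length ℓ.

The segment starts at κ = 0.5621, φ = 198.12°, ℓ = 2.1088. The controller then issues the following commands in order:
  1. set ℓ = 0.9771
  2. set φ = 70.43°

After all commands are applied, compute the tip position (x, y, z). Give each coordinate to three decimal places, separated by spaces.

0.088 0.247 0.929

initial: κ=0.5621, φ=198.12°, ℓ=2.1088
cmd 1: set ℓ=0.9771 → (κ,φ,ℓ)=(0.5621,198.12°,0.9771) → tip=(-0.2487,-0.0814,0.9287)
cmd 2: set φ=70.43° → (κ,φ,ℓ)=(0.5621,70.43°,0.9771) → tip=(0.0876,0.2465,0.9287)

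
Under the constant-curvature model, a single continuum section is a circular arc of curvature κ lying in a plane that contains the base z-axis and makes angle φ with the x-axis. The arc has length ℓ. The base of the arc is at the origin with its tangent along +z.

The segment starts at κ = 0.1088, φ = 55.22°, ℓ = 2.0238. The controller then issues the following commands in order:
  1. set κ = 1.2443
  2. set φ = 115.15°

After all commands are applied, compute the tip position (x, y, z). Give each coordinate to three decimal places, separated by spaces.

-0.619 1.318 0.469

initial: κ=0.1088, φ=55.22°, ℓ=2.0238
cmd 1: set κ=1.2443 → (κ,φ,ℓ)=(1.2443,55.22°,2.0238) → tip=(0.8306,1.1960,0.4692)
cmd 2: set φ=115.15° → (κ,φ,ℓ)=(1.2443,115.15°,2.0238) → tip=(-0.6189,1.3181,0.4692)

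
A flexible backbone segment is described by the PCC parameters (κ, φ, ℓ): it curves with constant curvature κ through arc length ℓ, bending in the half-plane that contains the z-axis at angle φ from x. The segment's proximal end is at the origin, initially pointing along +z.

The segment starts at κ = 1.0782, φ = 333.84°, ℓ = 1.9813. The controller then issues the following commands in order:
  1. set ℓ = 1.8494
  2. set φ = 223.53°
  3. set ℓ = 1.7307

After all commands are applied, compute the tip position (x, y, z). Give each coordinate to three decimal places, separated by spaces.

initial: κ=1.0782, φ=333.84°, ℓ=1.9813
cmd 1: set ℓ=1.8494 → (κ,φ,ℓ)=(1.0782,333.84°,1.8494) → tip=(1.1744,-0.5768,0.8456)
cmd 2: set φ=223.53° → (κ,φ,ℓ)=(1.0782,223.53°,1.8494) → tip=(-0.9486,-0.9011,0.8456)
cmd 3: set ℓ=1.7307 → (κ,φ,ℓ)=(1.0782,223.53°,1.7307) → tip=(-0.8681,-0.8247,0.8873)

-0.868 -0.825 0.887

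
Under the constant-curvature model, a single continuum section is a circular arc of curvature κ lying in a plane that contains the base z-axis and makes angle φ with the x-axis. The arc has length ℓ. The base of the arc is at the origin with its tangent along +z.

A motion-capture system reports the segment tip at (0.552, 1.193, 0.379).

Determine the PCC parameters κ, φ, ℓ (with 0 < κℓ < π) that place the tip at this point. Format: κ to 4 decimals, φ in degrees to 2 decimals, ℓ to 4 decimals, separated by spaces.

1.4047 65.17 1.8368

ρ = √(x²+y²) = √(0.552² + 1.193²) = 1.31452
φ = atan2(y, x) mod 360° = atan2(1.193, 0.552) = 65.1701°
|p|² = ρ² + z² = 1.31452² + 0.379² = 1.87159
κ = 2ρ / |p|² = 2×1.31452 / 1.87159 = 1.40470
θ = 2·atan2(ρ, z) = 2·atan2(1.31452, 0.379) = 2.58018 rad
ℓ = θ/κ = 2.58018/1.40470 = 1.83682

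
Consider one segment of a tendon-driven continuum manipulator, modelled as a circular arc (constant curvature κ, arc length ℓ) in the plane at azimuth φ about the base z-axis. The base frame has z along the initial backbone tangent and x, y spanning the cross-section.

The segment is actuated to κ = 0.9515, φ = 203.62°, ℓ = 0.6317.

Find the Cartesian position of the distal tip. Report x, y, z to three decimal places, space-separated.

θ = κ·ℓ = 0.9515 × 0.6317 = 0.60106 rad
ρ = (1 − cos θ)/κ = (1 − 0.82474)/0.9515 = 0.18420
z = sin θ / κ = 0.56552/0.9515 = 0.59434
x = ρ cos φ = 0.18420 × cos(203.62°) = -0.16877
y = ρ sin φ = 0.18420 × sin(203.62°) = -0.07380

-0.169 -0.074 0.594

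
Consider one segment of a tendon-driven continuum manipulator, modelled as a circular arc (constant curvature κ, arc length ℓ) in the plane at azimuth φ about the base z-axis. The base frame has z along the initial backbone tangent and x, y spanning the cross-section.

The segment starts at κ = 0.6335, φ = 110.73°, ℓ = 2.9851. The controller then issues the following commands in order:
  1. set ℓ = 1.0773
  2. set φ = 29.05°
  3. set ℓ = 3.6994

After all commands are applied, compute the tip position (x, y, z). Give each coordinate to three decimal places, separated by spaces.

2.343 1.302 1.130

initial: κ=0.6335, φ=110.73°, ℓ=2.9851
cmd 1: set ℓ=1.0773 → (κ,φ,ℓ)=(0.6335,110.73°,1.0773) → tip=(-0.1251,0.3307,0.9956)
cmd 2: set φ=29.05° → (κ,φ,ℓ)=(0.6335,29.05°,1.0773) → tip=(0.3091,0.1717,0.9956)
cmd 3: set ℓ=3.6994 → (κ,φ,ℓ)=(0.6335,29.05°,3.6994) → tip=(2.3433,1.3016,1.1302)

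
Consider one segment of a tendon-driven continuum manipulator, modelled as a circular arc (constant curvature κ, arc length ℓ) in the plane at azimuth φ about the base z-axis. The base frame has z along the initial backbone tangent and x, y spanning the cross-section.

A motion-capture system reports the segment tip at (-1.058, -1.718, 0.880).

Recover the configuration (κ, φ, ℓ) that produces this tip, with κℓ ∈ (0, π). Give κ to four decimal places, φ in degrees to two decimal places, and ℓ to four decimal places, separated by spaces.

0.8328 238.37 2.7845

ρ = √(x²+y²) = √(-1.058² + -1.718²) = 2.01764
φ = atan2(y, x) mod 360° = atan2(-1.718, -1.058) = 238.3739°
|p|² = ρ² + z² = 2.01764² + 0.880² = 4.84529
κ = 2ρ / |p|² = 2×2.01764 / 4.84529 = 0.83283
θ = 2·atan2(ρ, z) = 2·atan2(2.01764, 0.880) = 2.31904 rad
ℓ = θ/κ = 2.31904/0.83283 = 2.78453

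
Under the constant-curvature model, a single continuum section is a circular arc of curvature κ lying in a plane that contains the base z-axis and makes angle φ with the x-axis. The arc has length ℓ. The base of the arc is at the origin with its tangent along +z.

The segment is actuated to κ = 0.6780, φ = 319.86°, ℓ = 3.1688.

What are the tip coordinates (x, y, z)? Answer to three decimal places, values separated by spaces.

1.743 -1.470 1.236

θ = κ·ℓ = 0.6780 × 3.1688 = 2.14845 rad
ρ = (1 − cos θ)/κ = (1 − -0.54606)/0.6780 = 2.28032
z = sin θ / κ = 0.83775/0.6780 = 1.23562
x = ρ cos φ = 2.28032 × cos(319.86°) = 1.74324
y = ρ sin φ = 2.28032 × sin(319.86°) = -1.47003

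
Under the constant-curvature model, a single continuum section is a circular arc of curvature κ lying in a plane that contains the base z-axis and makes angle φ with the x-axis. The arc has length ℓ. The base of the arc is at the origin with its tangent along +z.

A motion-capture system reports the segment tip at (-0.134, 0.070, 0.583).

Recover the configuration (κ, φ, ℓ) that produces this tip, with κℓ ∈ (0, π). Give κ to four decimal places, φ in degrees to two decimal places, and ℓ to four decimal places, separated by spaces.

ρ = √(x²+y²) = √(-0.134² + 0.070²) = 0.15118
φ = atan2(y, x) mod 360° = atan2(0.070, -0.134) = 152.4180°
|p|² = ρ² + z² = 0.15118² + 0.583² = 0.36274
κ = 2ρ / |p|² = 2×0.15118 / 0.36274 = 0.83354
θ = 2·atan2(ρ, z) = 2·atan2(0.15118, 0.583) = 0.50746 rad
ℓ = θ/κ = 0.50746/0.83354 = 0.60879

0.8335 152.42 0.6088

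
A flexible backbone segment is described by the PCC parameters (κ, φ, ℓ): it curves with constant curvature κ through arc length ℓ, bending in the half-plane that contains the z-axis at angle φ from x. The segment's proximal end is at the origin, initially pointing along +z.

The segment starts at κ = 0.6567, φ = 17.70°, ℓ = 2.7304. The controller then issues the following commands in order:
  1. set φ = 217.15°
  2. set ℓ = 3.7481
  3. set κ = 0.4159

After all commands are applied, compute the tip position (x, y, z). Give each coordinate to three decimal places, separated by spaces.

initial: κ=0.6567, φ=17.70°, ℓ=2.7304
cmd 1: set φ=217.15° → (κ,φ,ℓ)=(0.6567,217.15°,2.7304) → tip=(-1.4813,-1.1223,1.4853)
cmd 2: set ℓ=3.7481 → (κ,φ,ℓ)=(0.6567,217.15°,3.7481) → tip=(-2.1573,-1.6345,0.9578)
cmd 3: set κ=0.4159 → (κ,φ,ℓ)=(0.4159,217.15°,3.7481) → tip=(-1.8935,-1.4347,2.4043)

-1.894 -1.435 2.404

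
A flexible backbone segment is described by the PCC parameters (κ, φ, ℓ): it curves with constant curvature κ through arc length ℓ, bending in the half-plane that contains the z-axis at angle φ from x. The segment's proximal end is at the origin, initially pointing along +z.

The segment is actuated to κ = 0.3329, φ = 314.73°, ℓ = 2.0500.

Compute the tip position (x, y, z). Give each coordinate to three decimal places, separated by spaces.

0.473 -0.478 1.895

θ = κ·ℓ = 0.3329 × 2.0500 = 0.68244 rad
ρ = (1 − cos θ)/κ = (1 − 0.77603)/0.3329 = 0.67278
z = sin θ / κ = 0.63069/0.3329 = 1.89454
x = ρ cos φ = 0.67278 × cos(314.73°) = 0.47348
y = ρ sin φ = 0.67278 × sin(314.73°) = -0.47796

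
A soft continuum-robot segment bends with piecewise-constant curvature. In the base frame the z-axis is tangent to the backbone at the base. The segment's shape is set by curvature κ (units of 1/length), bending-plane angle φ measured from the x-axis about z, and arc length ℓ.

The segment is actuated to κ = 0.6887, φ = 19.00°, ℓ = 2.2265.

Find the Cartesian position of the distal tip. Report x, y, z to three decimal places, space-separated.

1.322 0.455 1.451

θ = κ·ℓ = 0.6887 × 2.2265 = 1.53339 rad
ρ = (1 − cos θ)/κ = (1 − 0.03740)/0.6887 = 1.39771
z = sin θ / κ = 0.99930/0.6887 = 1.45100
x = ρ cos φ = 1.39771 × cos(19.00°) = 1.32156
y = ρ sin φ = 1.39771 × sin(19.00°) = 0.45505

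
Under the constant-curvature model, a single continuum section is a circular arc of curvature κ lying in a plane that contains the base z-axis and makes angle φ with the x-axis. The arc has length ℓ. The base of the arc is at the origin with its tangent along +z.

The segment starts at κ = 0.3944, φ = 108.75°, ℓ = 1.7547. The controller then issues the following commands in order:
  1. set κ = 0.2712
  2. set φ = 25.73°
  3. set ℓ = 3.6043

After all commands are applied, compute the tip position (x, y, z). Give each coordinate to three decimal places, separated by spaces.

initial: κ=0.3944, φ=108.75°, ℓ=1.7547
cmd 1: set κ=0.2712 → (κ,φ,ℓ)=(0.2712,108.75°,1.7547) → tip=(-0.1317,0.3879,1.6892)
cmd 2: set φ=25.73° → (κ,φ,ℓ)=(0.2712,25.73°,1.7547) → tip=(0.3691,0.1779,1.6892)
cmd 3: set ℓ=3.6043 → (κ,φ,ℓ)=(0.2712,25.73°,3.6043) → tip=(1.4645,0.7058,3.0571)

1.465 0.706 3.057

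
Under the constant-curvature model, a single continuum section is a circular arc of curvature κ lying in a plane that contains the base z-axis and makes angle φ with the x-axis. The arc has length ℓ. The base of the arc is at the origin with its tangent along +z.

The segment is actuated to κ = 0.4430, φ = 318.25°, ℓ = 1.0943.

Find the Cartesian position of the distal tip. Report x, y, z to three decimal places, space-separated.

0.194 -0.173 1.052

θ = κ·ℓ = 0.4430 × 1.0943 = 0.48477 rad
ρ = (1 − cos θ)/κ = (1 − 0.88478)/0.4430 = 0.26009
z = sin θ / κ = 0.46601/0.4430 = 1.05194
x = ρ cos φ = 0.26009 × cos(318.25°) = 0.19404
y = ρ sin φ = 0.26009 × sin(318.25°) = -0.17319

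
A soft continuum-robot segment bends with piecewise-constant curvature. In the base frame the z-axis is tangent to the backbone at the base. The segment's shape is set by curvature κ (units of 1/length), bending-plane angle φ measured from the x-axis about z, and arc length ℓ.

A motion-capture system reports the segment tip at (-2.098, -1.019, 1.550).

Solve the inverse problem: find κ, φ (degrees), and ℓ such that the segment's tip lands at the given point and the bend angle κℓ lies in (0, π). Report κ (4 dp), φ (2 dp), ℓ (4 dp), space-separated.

0.5948 205.91 3.3095

ρ = √(x²+y²) = √(-2.098² + -1.019²) = 2.33237
φ = atan2(y, x) mod 360° = atan2(-1.019, -2.098) = 205.9059°
|p|² = ρ² + z² = 2.33237² + 1.550² = 7.84246
κ = 2ρ / |p|² = 2×2.33237 / 7.84246 = 0.59481
θ = 2·atan2(ρ, z) = 2·atan2(2.33237, 1.550) = 1.96851 rad
ℓ = θ/κ = 1.96851/0.59481 = 3.30950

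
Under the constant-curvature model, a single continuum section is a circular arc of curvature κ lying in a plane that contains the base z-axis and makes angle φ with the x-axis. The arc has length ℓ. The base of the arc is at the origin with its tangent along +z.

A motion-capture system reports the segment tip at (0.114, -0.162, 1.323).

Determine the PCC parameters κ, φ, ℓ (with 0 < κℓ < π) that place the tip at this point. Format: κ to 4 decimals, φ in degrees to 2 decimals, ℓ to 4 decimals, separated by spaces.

0.2214 305.13 1.3427

ρ = √(x²+y²) = √(0.114² + -0.162²) = 0.19809
φ = atan2(y, x) mod 360° = atan2(-0.162, 0.114) = 305.1342°
|p|² = ρ² + z² = 0.19809² + 1.323² = 1.78957
κ = 2ρ / |p|² = 2×0.19809 / 1.78957 = 0.22138
θ = 2·atan2(ρ, z) = 2·atan2(0.19809, 1.323) = 0.29725 rad
ℓ = θ/κ = 0.29725/0.22138 = 1.34269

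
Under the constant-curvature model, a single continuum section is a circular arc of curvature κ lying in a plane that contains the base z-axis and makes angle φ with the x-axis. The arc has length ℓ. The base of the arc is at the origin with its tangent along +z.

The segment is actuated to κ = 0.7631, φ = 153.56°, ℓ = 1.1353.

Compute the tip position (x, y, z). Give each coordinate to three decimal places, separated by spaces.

θ = κ·ℓ = 0.7631 × 1.1353 = 0.86635 rad
ρ = (1 − cos θ)/κ = (1 − 0.64761)/0.7631 = 0.46178
z = sin θ / κ = 0.76197/0.7631 = 0.99852
x = ρ cos φ = 0.46178 × cos(153.56°) = -0.41348
y = ρ sin φ = 0.46178 × sin(153.56°) = 0.20561

-0.413 0.206 0.999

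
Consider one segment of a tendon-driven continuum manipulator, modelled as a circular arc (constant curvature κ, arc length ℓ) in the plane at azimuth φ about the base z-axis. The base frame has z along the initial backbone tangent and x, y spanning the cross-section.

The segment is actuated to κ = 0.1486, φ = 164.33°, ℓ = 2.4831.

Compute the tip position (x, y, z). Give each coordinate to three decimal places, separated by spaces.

-0.436 0.122 2.427

θ = κ·ℓ = 0.1486 × 2.4831 = 0.36899 rad
ρ = (1 − cos θ)/κ = (1 − 0.93269)/0.1486 = 0.45294
z = sin θ / κ = 0.36067/0.1486 = 2.42714
x = ρ cos φ = 0.45294 × cos(164.33°) = -0.43611
y = ρ sin φ = 0.45294 × sin(164.33°) = 0.12234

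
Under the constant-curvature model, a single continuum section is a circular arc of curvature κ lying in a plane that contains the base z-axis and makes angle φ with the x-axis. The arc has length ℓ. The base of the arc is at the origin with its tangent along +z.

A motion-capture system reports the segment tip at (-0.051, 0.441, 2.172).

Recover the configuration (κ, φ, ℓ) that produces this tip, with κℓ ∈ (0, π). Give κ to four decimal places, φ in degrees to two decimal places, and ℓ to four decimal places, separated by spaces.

ρ = √(x²+y²) = √(-0.051² + 0.441²) = 0.44394
φ = atan2(y, x) mod 360° = atan2(0.441, -0.051) = 96.5967°
|p|² = ρ² + z² = 0.44394² + 2.172² = 4.91467
κ = 2ρ / |p|² = 2×0.44394 / 4.91467 = 0.18066
θ = 2·atan2(ρ, z) = 2·atan2(0.44394, 2.172) = 0.40323 rad
ℓ = θ/κ = 0.40323/0.18066 = 2.23200

0.1807 96.60 2.2320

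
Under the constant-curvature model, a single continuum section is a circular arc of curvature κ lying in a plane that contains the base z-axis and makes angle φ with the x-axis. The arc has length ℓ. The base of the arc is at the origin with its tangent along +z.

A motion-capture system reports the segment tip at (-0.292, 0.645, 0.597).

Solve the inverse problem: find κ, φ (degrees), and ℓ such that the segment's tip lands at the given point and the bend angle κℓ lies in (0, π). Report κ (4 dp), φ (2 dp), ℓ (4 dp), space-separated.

ρ = √(x²+y²) = √(-0.292² + 0.645²) = 0.70802
φ = atan2(y, x) mod 360° = atan2(0.645, -0.292) = 114.3569°
|p|² = ρ² + z² = 0.70802² + 0.597² = 0.85770
κ = 2ρ / |p|² = 2×0.70802 / 0.85770 = 1.65097
θ = 2·atan2(ρ, z) = 2·atan2(0.70802, 0.597) = 1.74053 rad
ℓ = θ/κ = 1.74053/1.65097 = 1.05424

1.6510 114.36 1.0542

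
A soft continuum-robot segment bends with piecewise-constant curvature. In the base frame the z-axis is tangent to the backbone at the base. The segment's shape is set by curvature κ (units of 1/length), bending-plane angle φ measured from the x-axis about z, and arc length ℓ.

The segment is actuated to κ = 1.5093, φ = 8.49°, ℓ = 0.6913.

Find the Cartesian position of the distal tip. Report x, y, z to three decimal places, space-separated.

θ = κ·ℓ = 1.5093 × 0.6913 = 1.04338 rad
ρ = (1 − cos θ)/κ = (1 − 0.50330)/1.5093 = 0.32909
z = sin θ / κ = 0.86411/1.5093 = 0.57252
x = ρ cos φ = 0.32909 × cos(8.49°) = 0.32548
y = ρ sin φ = 0.32909 × sin(8.49°) = 0.04859

0.325 0.049 0.573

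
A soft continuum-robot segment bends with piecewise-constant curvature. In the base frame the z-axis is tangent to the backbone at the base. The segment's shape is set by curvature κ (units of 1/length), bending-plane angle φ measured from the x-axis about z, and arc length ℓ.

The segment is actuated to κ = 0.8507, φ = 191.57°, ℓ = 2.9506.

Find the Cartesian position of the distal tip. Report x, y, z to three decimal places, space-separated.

-2.081 -0.426 0.694

θ = κ·ℓ = 0.8507 × 2.9506 = 2.51008 rad
ρ = (1 − cos θ)/κ = (1 − -0.80713)/0.8507 = 2.12429
z = sin θ / κ = 0.59037/0.8507 = 0.69398
x = ρ cos φ = 2.12429 × cos(191.57°) = -2.08112
y = ρ sin φ = 2.12429 × sin(191.57°) = -0.42606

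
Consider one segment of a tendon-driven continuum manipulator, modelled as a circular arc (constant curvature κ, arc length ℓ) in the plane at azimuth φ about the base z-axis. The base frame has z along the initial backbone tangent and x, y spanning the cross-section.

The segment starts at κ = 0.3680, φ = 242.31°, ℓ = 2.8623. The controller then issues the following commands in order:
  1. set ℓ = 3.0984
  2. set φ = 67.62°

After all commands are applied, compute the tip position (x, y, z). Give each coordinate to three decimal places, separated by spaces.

initial: κ=0.3680, φ=242.31°, ℓ=2.8623
cmd 1: set ℓ=3.0984 → (κ,φ,ℓ)=(0.3680,242.31°,3.0984) → tip=(-0.7357,-1.4018,2.4694)
cmd 2: set φ=67.62° → (κ,φ,ℓ)=(0.3680,67.62°,3.0984) → tip=(0.6028,1.4639,2.4694)

0.603 1.464 2.469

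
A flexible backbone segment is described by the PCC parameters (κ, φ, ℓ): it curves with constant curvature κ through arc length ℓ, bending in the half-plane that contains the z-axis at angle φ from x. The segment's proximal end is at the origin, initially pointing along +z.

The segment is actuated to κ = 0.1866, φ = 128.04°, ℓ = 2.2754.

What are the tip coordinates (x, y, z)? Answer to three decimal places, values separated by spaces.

θ = κ·ℓ = 0.1866 × 2.2754 = 0.42459 rad
ρ = (1 − cos θ)/κ = (1 − 0.91121)/0.1866 = 0.47584
z = sin θ / κ = 0.41195/0.1866 = 2.20765
x = ρ cos φ = 0.47584 × cos(128.04°) = -0.29322
y = ρ sin φ = 0.47584 × sin(128.04°) = 0.37476

-0.293 0.375 2.208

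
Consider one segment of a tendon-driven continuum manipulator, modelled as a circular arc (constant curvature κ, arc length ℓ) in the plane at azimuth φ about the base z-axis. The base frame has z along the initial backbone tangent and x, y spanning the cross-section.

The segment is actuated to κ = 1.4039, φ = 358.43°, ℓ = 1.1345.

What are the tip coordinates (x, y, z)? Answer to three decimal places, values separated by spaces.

0.728 -0.020 0.712

θ = κ·ℓ = 1.4039 × 1.1345 = 1.59272 rad
ρ = (1 − cos θ)/κ = (1 − -0.02193)/1.4039 = 0.72792
z = sin θ / κ = 0.99976/1.4039 = 0.71213
x = ρ cos φ = 0.72792 × cos(358.43°) = 0.72765
y = ρ sin φ = 0.72792 × sin(358.43°) = -0.01994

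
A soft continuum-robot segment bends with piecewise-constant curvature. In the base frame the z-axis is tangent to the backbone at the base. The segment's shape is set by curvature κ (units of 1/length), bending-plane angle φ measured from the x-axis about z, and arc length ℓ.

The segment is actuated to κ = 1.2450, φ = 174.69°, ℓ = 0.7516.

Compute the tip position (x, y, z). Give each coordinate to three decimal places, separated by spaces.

θ = κ·ℓ = 1.2450 × 0.7516 = 0.93574 rad
ρ = (1 − cos θ)/κ = (1 − 0.59322)/1.2450 = 0.32673
z = sin θ / κ = 0.80504/1.2450 = 0.64662
x = ρ cos φ = 0.32673 × cos(174.69°) = -0.32533
y = ρ sin φ = 0.32673 × sin(174.69°) = 0.03024

-0.325 0.030 0.647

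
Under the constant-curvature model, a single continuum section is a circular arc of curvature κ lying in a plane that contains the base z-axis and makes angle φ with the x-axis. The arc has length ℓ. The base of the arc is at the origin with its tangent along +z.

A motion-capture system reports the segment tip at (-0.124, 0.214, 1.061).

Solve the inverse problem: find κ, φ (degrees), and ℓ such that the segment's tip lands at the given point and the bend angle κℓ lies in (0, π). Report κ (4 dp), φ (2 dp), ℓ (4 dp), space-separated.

0.4168 120.09 1.0990

ρ = √(x²+y²) = √(-0.124² + 0.214²) = 0.24733
φ = atan2(y, x) mod 360° = atan2(0.214, -0.124) = 120.0897°
|p|² = ρ² + z² = 0.24733² + 1.061² = 1.18689
κ = 2ρ / |p|² = 2×0.24733 / 1.18689 = 0.41677
θ = 2·atan2(ρ, z) = 2·atan2(0.24733, 1.061) = 0.45804 rad
ℓ = θ/κ = 0.45804/0.41677 = 1.09903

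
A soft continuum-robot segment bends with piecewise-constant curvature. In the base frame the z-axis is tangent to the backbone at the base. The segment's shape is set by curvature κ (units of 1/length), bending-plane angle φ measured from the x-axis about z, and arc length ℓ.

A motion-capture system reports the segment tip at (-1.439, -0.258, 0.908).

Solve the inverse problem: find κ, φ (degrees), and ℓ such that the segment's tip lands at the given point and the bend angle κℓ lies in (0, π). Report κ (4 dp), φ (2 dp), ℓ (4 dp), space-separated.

0.9872 190.16 2.0563

ρ = √(x²+y²) = √(-1.439² + -0.258²) = 1.46195
φ = atan2(y, x) mod 360° = atan2(-0.258, -1.439) = 190.1646°
|p|² = ρ² + z² = 1.46195² + 0.908² = 2.96175
κ = 2ρ / |p|² = 2×1.46195 / 2.96175 = 0.98722
θ = 2·atan2(ρ, z) = 2·atan2(1.46195, 0.908) = 2.03003 rad
ℓ = θ/κ = 2.03003/0.98722 = 2.05631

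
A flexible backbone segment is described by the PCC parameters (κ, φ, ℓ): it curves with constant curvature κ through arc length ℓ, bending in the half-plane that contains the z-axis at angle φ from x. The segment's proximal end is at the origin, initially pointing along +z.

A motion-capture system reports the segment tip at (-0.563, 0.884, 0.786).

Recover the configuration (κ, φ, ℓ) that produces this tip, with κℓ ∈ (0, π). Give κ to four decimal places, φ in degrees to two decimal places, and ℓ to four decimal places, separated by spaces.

ρ = √(x²+y²) = √(-0.563² + 0.884²) = 1.04806
φ = atan2(y, x) mod 360° = atan2(0.884, -0.563) = 122.4922°
|p|² = ρ² + z² = 1.04806² + 0.786² = 1.71622
κ = 2ρ / |p|² = 2×1.04806 / 1.71622 = 1.22136
θ = 2·atan2(ρ, z) = 2·atan2(1.04806, 0.786) = 1.85464 rad
ℓ = θ/κ = 1.85464/1.22136 = 1.51851

1.2214 122.49 1.5185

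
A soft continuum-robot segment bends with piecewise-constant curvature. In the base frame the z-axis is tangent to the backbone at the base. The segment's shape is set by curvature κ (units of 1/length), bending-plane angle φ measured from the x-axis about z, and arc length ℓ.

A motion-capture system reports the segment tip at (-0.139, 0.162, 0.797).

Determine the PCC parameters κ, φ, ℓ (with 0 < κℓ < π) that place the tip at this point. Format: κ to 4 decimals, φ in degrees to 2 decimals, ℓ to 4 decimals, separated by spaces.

0.6271 130.63 0.8346

ρ = √(x²+y²) = √(-0.139² + 0.162²) = 0.21346
φ = atan2(y, x) mod 360° = atan2(0.162, -0.139) = 130.6304°
|p|² = ρ² + z² = 0.21346² + 0.797² = 0.68077
κ = 2ρ / |p|² = 2×0.21346 / 0.68077 = 0.62711
θ = 2·atan2(ρ, z) = 2·atan2(0.21346, 0.797) = 0.52337 rad
ℓ = θ/κ = 0.52337/0.62711 = 0.83458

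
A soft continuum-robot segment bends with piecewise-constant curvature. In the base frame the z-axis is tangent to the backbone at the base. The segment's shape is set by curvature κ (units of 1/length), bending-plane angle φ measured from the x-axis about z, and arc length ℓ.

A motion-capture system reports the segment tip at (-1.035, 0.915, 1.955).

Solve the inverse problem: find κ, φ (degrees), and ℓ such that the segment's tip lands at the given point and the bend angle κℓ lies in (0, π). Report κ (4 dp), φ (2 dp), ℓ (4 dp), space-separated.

0.4821 138.52 2.5518

ρ = √(x²+y²) = √(-1.035² + 0.915²) = 1.38147
φ = atan2(y, x) mod 360° = atan2(0.915, -1.035) = 138.5215°
|p|² = ρ² + z² = 1.38147² + 1.955² = 5.73048
κ = 2ρ / |p|² = 2×1.38147 / 5.73048 = 0.48215
θ = 2·atan2(ρ, z) = 2·atan2(1.38147, 1.955) = 1.23033 rad
ℓ = θ/κ = 1.23033/0.48215 = 2.55177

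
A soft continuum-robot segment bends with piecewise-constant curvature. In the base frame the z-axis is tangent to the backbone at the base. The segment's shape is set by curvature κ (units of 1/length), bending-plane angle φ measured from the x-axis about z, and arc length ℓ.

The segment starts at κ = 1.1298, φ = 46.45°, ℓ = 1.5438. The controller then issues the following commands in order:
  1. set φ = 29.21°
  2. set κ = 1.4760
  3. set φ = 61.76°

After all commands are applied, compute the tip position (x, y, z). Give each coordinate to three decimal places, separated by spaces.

0.529 0.985 0.515

initial: κ=1.1298, φ=46.45°, ℓ=1.5438
cmd 1: set φ=29.21° → (κ,φ,ℓ)=(1.1298,29.21°,1.5438) → tip=(0.9058,0.5065,0.8718)
cmd 2: set κ=1.4760 → (κ,φ,ℓ)=(1.4760,29.21°,1.5438) → tip=(0.9759,0.5456,0.5147)
cmd 3: set φ=61.76° → (κ,φ,ℓ)=(1.4760,61.76°,1.5438) → tip=(0.5290,0.9849,0.5147)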